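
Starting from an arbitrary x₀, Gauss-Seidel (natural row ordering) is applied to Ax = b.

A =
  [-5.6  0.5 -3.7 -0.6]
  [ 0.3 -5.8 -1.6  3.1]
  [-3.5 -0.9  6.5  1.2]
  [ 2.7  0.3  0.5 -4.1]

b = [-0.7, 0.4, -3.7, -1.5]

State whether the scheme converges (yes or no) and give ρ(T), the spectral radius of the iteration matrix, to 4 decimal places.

Diagonal D = diag(-5.6, -5.8, 6.5, -4.1); L, U strict lower/upper.
Gauss-Seidel: T = -(D+L)⁻¹U, row 0 first, T[0,2] = -(-3.7)/(-5.6) = -0.6607; later rows by forward substitution.
  T[0,:] = [+0.0000 +0.0893 -0.6607 -0.1071]
  T[1,:] = [+0.0000 +0.0046 -0.3100 +0.5289]
  T[2,:] = [+0.0000 +0.0487 -0.3987 -0.1691]
  T[3,:] = [+0.0000 +0.0651 -0.5064 -0.0525]
|λ(T)| sorted: 0.5850, 0.1688, 0.0303, 0.0000.
ρ(T) = max|λ| = 0.5850; 0.5850 < 1, so it converges for any x₀.

yes, ρ = 0.5850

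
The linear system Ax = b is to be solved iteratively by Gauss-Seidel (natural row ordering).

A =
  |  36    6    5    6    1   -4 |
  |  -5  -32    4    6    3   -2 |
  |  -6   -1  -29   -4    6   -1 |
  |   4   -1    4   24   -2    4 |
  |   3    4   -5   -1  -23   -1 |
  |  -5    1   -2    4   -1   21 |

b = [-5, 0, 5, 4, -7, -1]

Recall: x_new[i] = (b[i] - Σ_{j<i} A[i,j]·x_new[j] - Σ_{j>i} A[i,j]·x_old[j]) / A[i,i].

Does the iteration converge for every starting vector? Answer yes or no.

yes

Let D = diag(36, -32, -29, 24, -23, 21); L, U the strict triangles.
T_GS = -(D+L)⁻¹U: row 0 first, T[0,1] = -(6)/(36) = -0.1667; later rows by forward substitution.
  T[0,:] = [+0.0000, -0.1667, -0.1389, -0.1667, -0.0278, +0.1111]
  T[1,:] = [+0.0000, +0.0260, +0.1467, +0.2135, +0.0981, -0.0799]
  T[2,:] = [+0.0000, +0.0336, +0.0237, -0.1108, +0.2093, -0.0547]
  T[3,:] = [+0.0000, +0.0233, +0.0253, +0.0551, +0.0572, -0.1794]
  T[4,:] = [+0.0000, -0.0255, +0.0011, +0.0371, -0.0345, -0.0232]
  T[5,:] = [+0.0000, -0.0434, -0.0426, -0.0691, -0.0039, +0.0581]
eigenvalue magnitudes: 0.2265, 0.1158, 0.0565, 0.0565, 0.0296, 0.0000.
ρ(T) = max|λ| = 0.2265; 0.2265 < 1, so it converges for any x₀.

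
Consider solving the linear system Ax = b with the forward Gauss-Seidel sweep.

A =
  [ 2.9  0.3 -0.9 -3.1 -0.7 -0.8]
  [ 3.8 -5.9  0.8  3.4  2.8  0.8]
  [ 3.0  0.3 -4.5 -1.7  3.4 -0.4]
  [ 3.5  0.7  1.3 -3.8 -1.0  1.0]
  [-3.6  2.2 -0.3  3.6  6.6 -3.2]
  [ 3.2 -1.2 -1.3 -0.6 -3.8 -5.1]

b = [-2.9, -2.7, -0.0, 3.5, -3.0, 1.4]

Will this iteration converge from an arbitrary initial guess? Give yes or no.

no

Write A = D+L+U with D = diag(2.9, -5.9, -4.5, -3.8, 6.6, -5.1).
T_GS = -(D+L)⁻¹U: row 0 first, T[0,3] = -(-3.1)/(2.9) = +1.0690; later rows by forward substitution.
  T[0,:] = [+0.0000  -0.1034  +0.3103  +1.0690  +0.2414  +0.2759]
  T[1,:] = [+0.0000  -0.0666  +0.3355  +1.2648  +0.6300  +0.3133]
  T[2,:] = [+0.0000  -0.0734  +0.2293  +0.4192  +0.9585  +0.1159]
  T[3,:] = [+0.0000  -0.1327  +0.4261  +1.3610  +0.4031  +0.6146]
  T[4,:] = [+0.0000  +0.0348  -0.1645  -0.5618  -0.2547  +0.2009]
  T[5,:] = [+0.0000  -0.0408  +0.1298  +0.5248  -0.0988  -0.1522]
|λ(T)| sorted: 1.3874, 0.3343, 0.3343, 0.1231, 0.0222, 0.0000.
ρ(T) = max|λ| = 1.3874; 1.3874 > 1: divergent.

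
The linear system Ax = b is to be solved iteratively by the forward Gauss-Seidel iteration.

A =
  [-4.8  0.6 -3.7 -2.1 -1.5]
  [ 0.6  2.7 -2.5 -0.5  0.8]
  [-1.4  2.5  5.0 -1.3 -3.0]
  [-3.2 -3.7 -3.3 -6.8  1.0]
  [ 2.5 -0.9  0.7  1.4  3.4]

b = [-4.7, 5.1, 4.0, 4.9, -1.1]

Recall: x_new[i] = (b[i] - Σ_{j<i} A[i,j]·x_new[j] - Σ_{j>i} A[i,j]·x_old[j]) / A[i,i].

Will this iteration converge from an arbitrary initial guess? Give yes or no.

Let D = diag(-4.8, 2.7, 5, -6.8, 3.4); L, U the strict triangles.
GS T = -(D+L)⁻¹U: row 0 first, T[0,1] = -(0.6)/(-4.8) = +0.1250; later rows by forward substitution.
  T[0,:] = [+0.0000  +0.1250  -0.7708  -0.4375  -0.3125]
  T[1,:] = [+0.0000  -0.0278  +1.0972  +0.2824  -0.2269]
  T[2,:] = [+0.0000  +0.0489  -0.7644  -0.0037  +0.6259]
  T[3,:] = [+0.0000  -0.0674  +0.1367  +0.0540  +0.1138]
  T[4,:] = [+0.0000  -0.0816  +0.9583  +0.3750  -0.0060]
|roots of det(T-λI)|: 1.2994, 0.5288, 0.0832, 0.0569, 0.0000.
ρ = 1.2994; 1.2994 > 1, so it fails to converge.

no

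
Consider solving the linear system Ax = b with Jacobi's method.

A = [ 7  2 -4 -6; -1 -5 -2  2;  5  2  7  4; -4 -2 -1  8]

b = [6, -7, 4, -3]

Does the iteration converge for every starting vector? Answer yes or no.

yes

Diagonal D = diag(7, -5, 7, 8); L, U strict lower/upper.
Jacobi T = -D⁻¹(L+U): T[3,1] = -(-2)/(8) = +0.2500; T[3,3] = 0.
  T[0,:] = [+0.0000, -0.2857, +0.5714, +0.8571]
  T[1,:] = [-0.2000, +0.0000, -0.4000, +0.4000]
  T[2,:] = [-0.7143, -0.2857, +0.0000, -0.5714]
  T[3,:] = [+0.5000, +0.2500, +0.1250, +0.0000]
eigenvalue magnitudes: 0.8228, 0.6333, 0.6333, 0.0742.
ρ = 0.8228; 0.8228 < 1, so it converges for any x₀.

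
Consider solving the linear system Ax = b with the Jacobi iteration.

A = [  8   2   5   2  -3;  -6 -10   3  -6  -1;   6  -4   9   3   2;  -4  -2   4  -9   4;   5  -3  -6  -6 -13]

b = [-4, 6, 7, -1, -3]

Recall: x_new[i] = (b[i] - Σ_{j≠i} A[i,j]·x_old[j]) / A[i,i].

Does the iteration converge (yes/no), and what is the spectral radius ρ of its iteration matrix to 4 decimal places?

Write A = D+L+U with D = diag(8, -10, 9, -9, -13).
T_J = -D⁻¹(L+U): T[4,1] = -(-3)/(-13) = -0.2308; T[4,4] = 0.
  T[0,:] = [+0.0000 -0.2500 -0.6250 -0.2500 +0.3750]
  T[1,:] = [-0.6000 +0.0000 +0.3000 -0.6000 -0.1000]
  T[2,:] = [-0.6667 +0.4444 +0.0000 -0.3333 -0.2222]
  T[3,:] = [-0.4444 -0.2222 +0.4444 +0.0000 +0.4444]
  T[4,:] = [+0.3846 -0.2308 -0.4615 -0.4615 +0.0000]
|roots of det(T-λI)|: 1.1747, 0.5685, 0.4329, 0.3150, 0.3150.
ρ = 1.1747; 1.1747 > 1: divergent.

no, ρ = 1.1747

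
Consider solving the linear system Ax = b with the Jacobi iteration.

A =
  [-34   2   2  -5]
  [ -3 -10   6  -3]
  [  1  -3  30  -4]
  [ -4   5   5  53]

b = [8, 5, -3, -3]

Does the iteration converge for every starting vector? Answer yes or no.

Diagonal D = diag(-34, -10, 30, 53); L, U strict lower/upper.
T_J = -D⁻¹(L+U): T[2,0] = -(1)/(30) = -0.0333; T[2,2] = 0.
  T[0,:] = [+0.0000  +0.0588  +0.0588  -0.1471]
  T[1,:] = [-0.3000  +0.0000  +0.6000  -0.3000]
  T[2,:] = [-0.0333  +0.1000  +0.0000  +0.1333]
  T[3,:] = [+0.0755  -0.0943  -0.0943  +0.0000]
|eigenvalues of T|: 0.3008, 0.2024, 0.2024, 0.0158.
spectral radius ρ = 0.3008; 0.3008 < 1: convergent.

yes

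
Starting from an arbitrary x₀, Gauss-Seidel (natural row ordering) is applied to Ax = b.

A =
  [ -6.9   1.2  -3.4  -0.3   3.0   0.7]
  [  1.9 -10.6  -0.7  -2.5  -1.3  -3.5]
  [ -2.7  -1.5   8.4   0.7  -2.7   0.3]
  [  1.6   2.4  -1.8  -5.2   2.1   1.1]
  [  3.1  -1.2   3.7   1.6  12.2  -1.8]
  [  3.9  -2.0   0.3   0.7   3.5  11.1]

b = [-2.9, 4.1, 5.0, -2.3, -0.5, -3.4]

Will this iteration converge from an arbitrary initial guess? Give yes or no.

Let D = diag(-6.9, -10.6, 8.4, -5.2, 12.2, 11.1); L, U the strict triangles.
Gauss-Seidel: T = -(D+L)⁻¹U, row 0 first, T[0,3] = -(-0.3)/(-6.9) = -0.0435; later rows by forward substitution.
  T[0,:] = [+0.0000  +0.1739  -0.4928  -0.0435  +0.4348  +0.1014]
  T[1,:] = [+0.0000  +0.0312  -0.1544  -0.2436  -0.0447  -0.3120]
  T[2,:] = [+0.0000  +0.0615  -0.1859  -0.1408  +0.4532  -0.0588]
  T[3,:] = [+0.0000  +0.0466  -0.1585  -0.0771  +0.3601  +0.1191]
  T[4,:] = [+0.0000  -0.0659  +0.1872  +0.0399  -0.2995  +0.0933]
  T[5,:] = [+0.0000  -0.0393  +0.1013  -0.0325  -0.1013  -0.1272]
eigenvalue magnitudes: 0.5572, 0.1238, 0.1238, 0.0994, 0.0236, 0.0000.
ρ = 0.5572; 0.5572 < 1, so it converges for any x₀.

yes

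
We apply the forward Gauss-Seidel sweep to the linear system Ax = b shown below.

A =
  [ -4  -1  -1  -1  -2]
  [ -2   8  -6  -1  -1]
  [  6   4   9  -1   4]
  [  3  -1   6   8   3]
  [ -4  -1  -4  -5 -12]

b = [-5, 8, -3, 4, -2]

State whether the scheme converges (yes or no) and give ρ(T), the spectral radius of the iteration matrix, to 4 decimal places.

yes, ρ = 0.5754

Let D = diag(-4, 8, 9, 8, -12); L, U the strict triangles.
Gauss-Seidel: T = -(D+L)⁻¹U, row 0 first, T[0,3] = -(-1)/(-4) = -0.2500; later rows by forward substitution.
  T[0,:] = [+0.0000  -0.2500  -0.2500  -0.2500  -0.5000]
  T[1,:] = [+0.0000  -0.0625  +0.6875  +0.0625  +0.0000]
  T[2,:] = [+0.0000  +0.1944  -0.1389  +0.2500  -0.1111]
  T[3,:] = [+0.0000  -0.0599  +0.2839  -0.0859  -0.1042]
  T[4,:] = [+0.0000  +0.0487  -0.0459  +0.0306  +0.2471]
|eigenvalues of T|: 0.5754, 0.2994, 0.2994, 0.0505, 0.0000.
ρ(T) = max|λ| = 0.5754; 0.5754 < 1 ⇒ converges.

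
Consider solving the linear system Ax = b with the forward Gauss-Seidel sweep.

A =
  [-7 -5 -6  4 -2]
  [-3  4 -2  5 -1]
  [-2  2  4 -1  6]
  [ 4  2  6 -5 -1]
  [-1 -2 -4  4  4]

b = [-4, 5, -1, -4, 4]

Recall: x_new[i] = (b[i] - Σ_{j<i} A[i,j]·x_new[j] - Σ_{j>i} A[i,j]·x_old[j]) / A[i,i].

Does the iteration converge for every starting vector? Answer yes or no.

no

A = D + L + U where D = diag(-7, 4, 4, -5, 4).
T_GS = -(D+L)⁻¹U: row 0 first, T[0,1] = -(-5)/(-7) = -0.7143; later rows by forward substitution.
  T[0,:] = [+0.0000, -0.7143, -0.8571, +0.5714, -0.2857]
  T[1,:] = [+0.0000, -0.5357, -0.1429, -0.8214, +0.0357]
  T[2,:] = [+0.0000, -0.0893, -0.3571, +0.9464, -1.6607]
  T[3,:] = [+0.0000, -0.8929, -1.1714, +1.2643, -2.4071]
  T[4,:] = [+0.0000, +0.3571, +0.5286, -0.5857, +0.6929]
eigenvalue magnitudes: 1.5674, 0.6281, 0.0673, 0.0673, 0.0000.
spectral radius ρ = 1.5674; 1.5674 > 1 ⇒ diverges.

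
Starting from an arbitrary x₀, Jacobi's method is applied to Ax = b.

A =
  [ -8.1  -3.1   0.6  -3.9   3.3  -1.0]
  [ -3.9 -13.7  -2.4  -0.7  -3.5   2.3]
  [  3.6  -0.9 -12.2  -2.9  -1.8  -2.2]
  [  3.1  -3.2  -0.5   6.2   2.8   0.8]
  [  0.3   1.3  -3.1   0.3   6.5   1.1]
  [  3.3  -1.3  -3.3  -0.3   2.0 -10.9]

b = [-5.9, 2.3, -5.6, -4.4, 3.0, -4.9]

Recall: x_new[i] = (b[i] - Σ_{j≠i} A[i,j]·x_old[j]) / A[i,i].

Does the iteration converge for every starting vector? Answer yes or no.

A = D + L + U where D = diag(-8.1, -13.7, -12.2, 6.2, 6.5, -10.9).
Jacobi: T = -D⁻¹(L+U), T[0,3] = -(-3.9)/(-8.1) = -0.4815; T[0,0] = 0.
  T[0,:] = [+0.0000 -0.3827 +0.0741 -0.4815 +0.4074 -0.1235]
  T[1,:] = [-0.2847 +0.0000 -0.1752 -0.0511 -0.2555 +0.1679]
  T[2,:] = [+0.2951 -0.0738 +0.0000 -0.2377 -0.1475 -0.1803]
  T[3,:] = [-0.5000 +0.5161 +0.0806 +0.0000 -0.4516 -0.1290]
  T[4,:] = [-0.0462 -0.2000 +0.4769 -0.0462 +0.0000 -0.1692]
  T[5,:] = [+0.3028 -0.1193 -0.3028 -0.0275 +0.1835 +0.0000]
|eigenvalues of T|: 0.8309, 0.4215, 0.4215, 0.4046, 0.4046, 0.1171.
ρ = 0.8309; 0.8309 < 1 ⇒ converges.

yes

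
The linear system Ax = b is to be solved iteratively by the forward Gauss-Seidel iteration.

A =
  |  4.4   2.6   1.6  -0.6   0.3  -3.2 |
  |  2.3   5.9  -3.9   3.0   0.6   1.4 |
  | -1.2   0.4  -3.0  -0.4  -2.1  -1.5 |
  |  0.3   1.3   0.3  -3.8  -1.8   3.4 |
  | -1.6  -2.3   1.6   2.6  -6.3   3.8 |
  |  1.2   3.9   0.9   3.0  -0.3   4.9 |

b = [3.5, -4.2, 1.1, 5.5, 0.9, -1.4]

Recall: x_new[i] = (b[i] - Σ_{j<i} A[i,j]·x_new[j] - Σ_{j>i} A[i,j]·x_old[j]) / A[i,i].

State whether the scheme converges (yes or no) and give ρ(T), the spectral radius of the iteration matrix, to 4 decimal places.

A = D + L + U where D = diag(4.4, 5.9, -3, -3.8, -6.3, 4.9).
GS T = -(D+L)⁻¹U: row 0 first, T[0,2] = -(1.6)/(4.4) = -0.3636; later rows by forward substitution.
  T[0,:] = [+0.0000, -0.5909, -0.3636, +0.1364, -0.0682, +0.7273]
  T[1,:] = [+0.0000, +0.2304, +0.8028, -0.5616, -0.0751, -0.5208]
  T[2,:] = [+0.0000, +0.2671, +0.2525, -0.2628, -0.6827, -0.8603]
  T[3,:] = [+0.0000, +0.0532, +0.2659, -0.2021, -0.5587, +0.7061]
  T[4,:] = [+0.0000, +0.1558, -0.0269, +0.0203, -0.3592, +0.6815]
  T[5,:] = [+0.0000, -0.1107, -0.7607, +0.5869, +0.5219, +0.0039]
eigenvalue magnitudes: 1.3619, 1.1384, 0.5265, 0.2068, 0.0216, 0.0000.
ρ = 1.3619; 1.3619 > 1 ⇒ diverges.

no, ρ = 1.3619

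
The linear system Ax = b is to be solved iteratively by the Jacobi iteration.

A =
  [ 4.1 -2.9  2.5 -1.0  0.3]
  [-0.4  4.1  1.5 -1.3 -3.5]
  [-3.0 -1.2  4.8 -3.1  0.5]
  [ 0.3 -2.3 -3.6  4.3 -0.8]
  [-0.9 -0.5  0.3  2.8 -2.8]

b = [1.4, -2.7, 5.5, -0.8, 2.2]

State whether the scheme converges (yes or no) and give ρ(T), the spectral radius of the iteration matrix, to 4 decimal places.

Diagonal D = diag(4.1, 4.1, 4.8, 4.3, -2.8); L, U strict lower/upper.
T_J = -D⁻¹(L+U): T[1,4] = -(-3.5)/(4.1) = +0.8537; T[1,1] = 0.
  T[0,:] = [+0.0000 +0.7073 -0.6098 +0.2439 -0.0732]
  T[1,:] = [+0.0976 +0.0000 -0.3659 +0.3171 +0.8537]
  T[2,:] = [+0.6250 +0.2500 +0.0000 +0.6458 -0.1042]
  T[3,:] = [-0.0698 +0.5349 +0.8372 +0.0000 +0.1860]
  T[4,:] = [-0.3214 -0.1786 +0.1071 +1.0000 +0.0000]
|eigenvalues of T|: 1.1215, 0.9155, 0.9155, 0.8930, 0.8930.
ρ(T) = max|λ| = 1.1215; 1.1215 > 1, so it fails to converge.

no, ρ = 1.1215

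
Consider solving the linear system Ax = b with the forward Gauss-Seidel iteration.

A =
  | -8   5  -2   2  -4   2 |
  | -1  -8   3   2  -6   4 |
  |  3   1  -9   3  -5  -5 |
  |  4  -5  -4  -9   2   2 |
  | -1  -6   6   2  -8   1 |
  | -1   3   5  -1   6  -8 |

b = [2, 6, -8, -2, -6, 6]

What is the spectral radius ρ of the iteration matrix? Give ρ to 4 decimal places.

Let D = diag(-8, -8, -9, -9, -8, -8); L, U the strict triangles.
GS T = -(D+L)⁻¹U: row 0 first, T[0,5] = -(2)/(-8) = +0.2500; later rows by forward substitution.
  T[0,:] = [+0.0000 +0.6250 -0.2500 +0.2500 -0.5000 +0.2500]
  T[1,:] = [+0.0000 -0.0781 +0.4062 +0.2188 -0.6875 +0.4688]
  T[2,:] = [+0.0000 +0.1997 -0.0382 +0.4410 -0.7986 -0.4201]
  T[3,:] = [+0.0000 +0.2324 -0.3198 -0.2064 +0.7369 +0.2596]
  T[4,:] = [+0.0000 +0.1883 -0.3820 +0.0838 +0.1634 -0.5080]
  T[5,:] = [+0.0000 +0.1295 -0.0868 +0.4151 -0.6640 -0.5315]
moduli |λ_i(T)| = 1.2534, 0.5454, 0.1453, 0.1010, 0.0270, 0.0000.
ρ(T) = max|λ| = 1.2534; 1.2534 > 1: divergent.

1.2534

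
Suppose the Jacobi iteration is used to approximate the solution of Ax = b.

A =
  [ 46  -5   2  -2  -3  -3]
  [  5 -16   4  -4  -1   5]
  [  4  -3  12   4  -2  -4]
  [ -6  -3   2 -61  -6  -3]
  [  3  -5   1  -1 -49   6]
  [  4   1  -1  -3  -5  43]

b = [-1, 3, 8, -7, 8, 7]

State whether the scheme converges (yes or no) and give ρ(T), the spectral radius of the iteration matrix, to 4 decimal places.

yes, ρ = 0.4279

Write A = D+L+U with D = diag(46, -16, 12, -61, -49, 43).
Jacobi: T = -D⁻¹(L+U), T[1,4] = -(-1)/(-16) = -0.0625; T[1,1] = 0.
  T[0,:] = [+0.0000  +0.1087  -0.0435  +0.0435  +0.0652  +0.0652]
  T[1,:] = [+0.3125  +0.0000  +0.2500  -0.2500  -0.0625  +0.3125]
  T[2,:] = [-0.3333  +0.2500  +0.0000  -0.3333  +0.1667  +0.3333]
  T[3,:] = [-0.0984  -0.0492  +0.0328  +0.0000  -0.0984  -0.0492]
  T[4,:] = [+0.0612  -0.1020  +0.0204  -0.0204  +0.0000  +0.1224]
  T[5,:] = [-0.0930  -0.0233  +0.0233  +0.0698  +0.1163  +0.0000]
|roots of det(T-λI)|: 0.4279, 0.2654, 0.2654, 0.1372, 0.1246, 0.1246.
spectral radius ρ = 0.4279; 0.4279 < 1: convergent.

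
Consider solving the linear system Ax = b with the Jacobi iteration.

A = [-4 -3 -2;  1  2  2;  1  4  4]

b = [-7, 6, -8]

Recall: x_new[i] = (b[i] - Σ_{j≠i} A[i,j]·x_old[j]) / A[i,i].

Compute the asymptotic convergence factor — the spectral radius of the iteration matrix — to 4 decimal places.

Write A = D+L+U with D = diag(-4, 2, 4).
T_J = -D⁻¹(L+U): T[2,0] = -(1)/(4) = -0.2500; T[2,2] = 0.
  T[0,:] = [+0.0000 -0.7500 -0.5000]
  T[1,:] = [-0.5000 +0.0000 -1.0000]
  T[2,:] = [-0.2500 -1.0000 +0.0000]
moduli |λ_i(T)| = 1.3505, 1.0386, 0.3119.
ρ = 1.3505; 1.3505 > 1: divergent.

1.3505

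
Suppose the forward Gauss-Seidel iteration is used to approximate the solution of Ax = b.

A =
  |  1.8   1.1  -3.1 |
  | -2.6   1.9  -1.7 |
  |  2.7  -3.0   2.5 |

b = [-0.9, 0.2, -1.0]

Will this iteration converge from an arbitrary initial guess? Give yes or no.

Write A = D+L+U with D = diag(1.8, 1.9, 2.5).
T_GS = -(D+L)⁻¹U: row 0 first, T[0,1] = -(1.1)/(1.8) = -0.6111; later rows by forward substitution.
  T[0,:] = [+0.0000  -0.6111  +1.7222]
  T[1,:] = [+0.0000  -0.8363  +3.2515]
  T[2,:] = [+0.0000  -0.3435  +2.0418]
moduli |λ_i(T)| = 1.5794, 0.3739, 0.0000.
spectral radius ρ = 1.5794; 1.5794 > 1, so it fails to converge.

no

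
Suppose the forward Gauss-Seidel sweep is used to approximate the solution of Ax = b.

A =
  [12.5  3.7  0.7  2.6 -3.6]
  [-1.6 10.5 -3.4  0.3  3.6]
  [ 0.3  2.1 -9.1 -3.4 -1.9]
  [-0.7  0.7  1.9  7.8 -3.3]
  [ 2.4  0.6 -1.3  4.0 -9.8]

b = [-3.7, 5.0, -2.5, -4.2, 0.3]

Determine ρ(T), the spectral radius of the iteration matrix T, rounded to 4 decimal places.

0.5302

Let D = diag(12.5, 10.5, -9.1, 7.8, -9.8); L, U the strict triangles.
T_GS = -(D+L)⁻¹U: row 0 first, T[0,4] = -(-3.6)/(12.5) = +0.2880; later rows by forward substitution.
  T[0,:] = [+0.0000, -0.2960, -0.0560, -0.2080, +0.2880]
  T[1,:] = [+0.0000, -0.0451, +0.3153, -0.0603, -0.2990]
  T[2,:] = [+0.0000, -0.0202, +0.0709, -0.3944, -0.2683]
  T[3,:] = [+0.0000, -0.0176, -0.0506, +0.0828, +0.5411]
  T[4,:] = [+0.0000, -0.0798, -0.0245, +0.0315, +0.3087]
|λ(T)| sorted: 0.5302, 0.2013, 0.2013, 0.1726, 0.0000.
ρ(T) = max|λ| = 0.5302; 0.5302 < 1, so it converges for any x₀.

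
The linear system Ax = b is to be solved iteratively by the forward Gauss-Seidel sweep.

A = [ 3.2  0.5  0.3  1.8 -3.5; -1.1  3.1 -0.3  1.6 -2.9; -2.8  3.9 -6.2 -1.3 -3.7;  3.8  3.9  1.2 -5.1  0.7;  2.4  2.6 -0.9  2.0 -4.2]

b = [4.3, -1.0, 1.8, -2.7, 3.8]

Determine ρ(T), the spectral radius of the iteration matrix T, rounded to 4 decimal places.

Diagonal D = diag(3.2, 3.1, -6.2, -5.1, -4.2); L, U strict lower/upper.
T_GS = -(D+L)⁻¹U: row 0 first, T[0,1] = -(0.5)/(3.2) = -0.1562; later rows by forward substitution.
  T[0,:] = [+0.0000  -0.1562  -0.0938  -0.5625  +1.0938]
  T[1,:] = [+0.0000  -0.0554  +0.0635  -0.7157  +1.3236]
  T[2,:] = [+0.0000  +0.0357  +0.0823  -0.4059  -0.2581]
  T[3,:] = [+0.0000  -0.1504  -0.0019  -1.0619  +1.9036]
  T[4,:] = [+0.0000  -0.2029  -0.0328  -1.1832  +2.4062]
moduli |λ_i(T)| = 1.4558, 0.0906, 0.0434, 0.0434, 0.0000.
spectral radius ρ = 1.4558; 1.4558 > 1 ⇒ diverges.

1.4558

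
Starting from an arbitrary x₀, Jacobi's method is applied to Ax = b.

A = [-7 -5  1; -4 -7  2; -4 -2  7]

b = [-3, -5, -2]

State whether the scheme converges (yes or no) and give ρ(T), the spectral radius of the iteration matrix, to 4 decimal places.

yes, ρ = 0.8571

Split A = D + L + U, D = diag(-7, -7, 7).
Jacobi: T = -D⁻¹(L+U), T[2,0] = -(-4)/(7) = +0.5714; T[2,2] = 0.
  T[0,:] = [+0.0000 -0.7143 +0.1429]
  T[1,:] = [-0.5714 +0.0000 +0.2857]
  T[2,:] = [+0.5714 +0.2857 +0.0000]
|roots of det(T-λI)|: 0.8571, 0.5714, 0.2857.
ρ = 0.8571; 0.8571 < 1, so it converges for any x₀.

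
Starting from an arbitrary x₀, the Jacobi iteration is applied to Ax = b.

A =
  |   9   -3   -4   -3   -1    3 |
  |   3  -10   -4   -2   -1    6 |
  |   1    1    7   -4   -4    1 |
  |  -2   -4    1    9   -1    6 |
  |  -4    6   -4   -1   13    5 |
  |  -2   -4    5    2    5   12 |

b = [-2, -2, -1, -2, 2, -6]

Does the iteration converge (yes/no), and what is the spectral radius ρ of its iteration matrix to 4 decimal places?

Diagonal D = diag(9, -10, 7, 9, 13, 12); L, U strict lower/upper.
Jacobi: T = -D⁻¹(L+U), T[4,3] = -(-1)/(13) = +0.0769; T[4,4] = 0.
  T[0,:] = [+0.0000 +0.3333 +0.4444 +0.3333 +0.1111 -0.3333]
  T[1,:] = [+0.3000 +0.0000 -0.4000 -0.2000 -0.1000 +0.6000]
  T[2,:] = [-0.1429 -0.1429 +0.0000 +0.5714 +0.5714 -0.1429]
  T[3,:] = [+0.2222 +0.4444 -0.1111 +0.0000 +0.1111 -0.6667]
  T[4,:] = [+0.3077 -0.4615 +0.3077 +0.0769 +0.0000 -0.3846]
  T[5,:] = [+0.1667 +0.3333 -0.4167 -0.1667 -0.4167 +0.0000]
|roots of det(T-λI)|: 1.1261, 0.6165, 0.6165, 0.4678, 0.4678, 0.4239.
ρ = 1.1261; 1.1261 > 1, so it fails to converge.

no, ρ = 1.1261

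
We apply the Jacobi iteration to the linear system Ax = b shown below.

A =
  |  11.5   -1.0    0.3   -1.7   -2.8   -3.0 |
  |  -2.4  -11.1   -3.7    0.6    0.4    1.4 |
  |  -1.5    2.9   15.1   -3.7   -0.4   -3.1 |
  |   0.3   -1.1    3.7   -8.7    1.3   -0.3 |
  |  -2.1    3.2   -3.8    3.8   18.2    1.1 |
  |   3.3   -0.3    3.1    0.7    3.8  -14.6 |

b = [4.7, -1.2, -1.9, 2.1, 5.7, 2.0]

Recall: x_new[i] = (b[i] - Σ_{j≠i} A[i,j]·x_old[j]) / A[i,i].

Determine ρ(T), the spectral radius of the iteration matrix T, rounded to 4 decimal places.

0.5622

A = D + L + U where D = diag(11.5, -11.1, 15.1, -8.7, 18.2, -14.6).
Jacobi: T = -D⁻¹(L+U), T[5,1] = -(-0.3)/(-14.6) = -0.0205; T[5,5] = 0.
  T[0,:] = [+0.0000 +0.0870 -0.0261 +0.1478 +0.2435 +0.2609]
  T[1,:] = [-0.2162 +0.0000 -0.3333 +0.0541 +0.0360 +0.1261]
  T[2,:] = [+0.0993 -0.1921 +0.0000 +0.2450 +0.0265 +0.2053]
  T[3,:] = [+0.0345 -0.1264 +0.4253 +0.0000 +0.1494 -0.0345]
  T[4,:] = [+0.1154 -0.1758 +0.2088 -0.2088 +0.0000 -0.0604]
  T[5,:] = [+0.2260 -0.0205 +0.2123 +0.0479 +0.2603 +0.0000]
moduli |λ_i(T)| = 0.5622, 0.4184, 0.2693, 0.2693, 0.1997, 0.1370.
spectral radius ρ = 0.5622; 0.5622 < 1 ⇒ converges.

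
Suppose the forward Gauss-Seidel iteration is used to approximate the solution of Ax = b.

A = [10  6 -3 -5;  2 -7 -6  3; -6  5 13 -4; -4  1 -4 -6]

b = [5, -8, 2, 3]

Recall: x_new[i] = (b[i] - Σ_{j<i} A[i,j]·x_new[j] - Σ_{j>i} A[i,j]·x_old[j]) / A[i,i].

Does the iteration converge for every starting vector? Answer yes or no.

yes

Write A = D+L+U with D = diag(10, -7, 13, -6).
T_GS = -(D+L)⁻¹U: row 0 first, T[0,3] = -(-5)/(10) = +0.5000; later rows by forward substitution.
  T[0,:] = [+0.0000 -0.6000 +0.3000 +0.5000]
  T[1,:] = [+0.0000 -0.1714 -0.7714 +0.5714]
  T[2,:] = [+0.0000 -0.2110 +0.4352 +0.3187]
  T[3,:] = [+0.0000 +0.5121 -0.6187 -0.4505]
moduli |λ_i(T)| = 0.8572, 0.3508, 0.3508, 0.0000.
spectral radius ρ = 0.8572; 0.8572 < 1: convergent.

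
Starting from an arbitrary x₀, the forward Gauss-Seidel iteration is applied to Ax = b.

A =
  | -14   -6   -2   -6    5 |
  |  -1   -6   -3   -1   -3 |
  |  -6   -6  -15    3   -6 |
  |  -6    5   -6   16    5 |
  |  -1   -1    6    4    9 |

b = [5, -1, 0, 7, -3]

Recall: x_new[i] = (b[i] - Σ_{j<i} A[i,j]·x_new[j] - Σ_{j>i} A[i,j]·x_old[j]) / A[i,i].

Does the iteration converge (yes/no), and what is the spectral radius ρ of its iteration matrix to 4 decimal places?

Let D = diag(-14, -6, -15, 16, 9); L, U the strict triangles.
T_GS = -(D+L)⁻¹U: row 0 first, T[0,4] = -(5)/(-14) = +0.3571; later rows by forward substitution.
  T[0,:] = [+0.0000, -0.4286, -0.1429, -0.4286, +0.3571]
  T[1,:] = [+0.0000, +0.0714, -0.4762, -0.0952, -0.5595]
  T[2,:] = [+0.0000, +0.1429, +0.2476, +0.4095, -0.3190]
  T[3,:] = [+0.0000, -0.1295, +0.1881, +0.0226, -0.1234]
  T[4,:] = [+0.0000, -0.0774, -0.3175, -0.3413, +0.2450]
|λ(T)| sorted: 0.7315, 0.1580, 0.1580, 0.0815, 0.0000.
ρ(T) = max|λ| = 0.7315; 0.7315 < 1, so it converges for any x₀.

yes, ρ = 0.7315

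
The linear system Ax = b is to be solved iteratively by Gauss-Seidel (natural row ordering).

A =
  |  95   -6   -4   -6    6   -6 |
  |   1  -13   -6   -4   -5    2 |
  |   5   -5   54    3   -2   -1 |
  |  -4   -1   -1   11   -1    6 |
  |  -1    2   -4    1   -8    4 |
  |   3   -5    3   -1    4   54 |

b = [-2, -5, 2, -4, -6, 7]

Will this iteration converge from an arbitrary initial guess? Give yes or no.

Split A = D + L + U, D = diag(95, -13, 54, 11, -8, 54).
GS T = -(D+L)⁻¹U: row 0 first, T[0,4] = -(6)/(95) = -0.0632; later rows by forward substitution.
  T[0,:] = [+0.0000  +0.0632  +0.0421  +0.0632  -0.0632  +0.0632]
  T[1,:] = [+0.0000  +0.0049  -0.4583  -0.3028  -0.3895  +0.1587]
  T[2,:] = [+0.0000  -0.0054  -0.0463  -0.0894  +0.0068  +0.0274]
  T[3,:] = [+0.0000  +0.0229  -0.0306  -0.0127  +0.0332  -0.5056]
  T[4,:] = [+0.0000  -0.0011  -0.1005  -0.0405  -0.0887  +0.4549]
  T[5,:] = [+0.0000  -0.0023  -0.0353  -0.0238  -0.0257  -0.0334]
|λ(T)| sorted: 0.1678, 0.1287, 0.1287, 0.0384, 0.0384, 0.0000.
ρ = 0.1678; 0.1678 < 1: convergent.

yes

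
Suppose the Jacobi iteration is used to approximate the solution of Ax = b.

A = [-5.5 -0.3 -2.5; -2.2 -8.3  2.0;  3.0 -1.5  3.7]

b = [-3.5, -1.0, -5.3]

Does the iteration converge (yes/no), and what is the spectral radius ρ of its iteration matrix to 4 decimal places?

Write A = D+L+U with D = diag(-5.5, -8.3, 3.7).
Jacobi T = -D⁻¹(L+U): T[1,0] = -(-2.2)/(-8.3) = -0.2651; T[1,1] = 0.
  T[0,:] = [+0.0000 -0.0545 -0.4545]
  T[1,:] = [-0.2651 +0.0000 +0.2410]
  T[2,:] = [-0.8108 +0.4054 +0.0000]
eigenvalue magnitudes: 0.7485, 0.6203, 0.1282.
ρ = 0.7485; 0.7485 < 1 ⇒ converges.

yes, ρ = 0.7485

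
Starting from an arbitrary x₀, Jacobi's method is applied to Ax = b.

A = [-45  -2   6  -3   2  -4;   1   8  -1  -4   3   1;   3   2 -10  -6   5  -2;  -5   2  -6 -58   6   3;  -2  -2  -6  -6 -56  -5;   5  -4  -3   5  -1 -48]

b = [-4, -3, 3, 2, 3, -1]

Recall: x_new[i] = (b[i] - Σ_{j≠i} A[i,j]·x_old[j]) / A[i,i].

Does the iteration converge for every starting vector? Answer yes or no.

yes

A = D + L + U where D = diag(-45, 8, -10, -58, -56, -48).
Jacobi: T = -D⁻¹(L+U), T[1,4] = -(3)/(8) = -0.3750; T[1,1] = 0.
  T[0,:] = [+0.0000, -0.0444, +0.1333, -0.0667, +0.0444, -0.0889]
  T[1,:] = [-0.1250, +0.0000, +0.1250, +0.5000, -0.3750, -0.1250]
  T[2,:] = [+0.3000, +0.2000, +0.0000, -0.6000, +0.5000, -0.2000]
  T[3,:] = [-0.0862, +0.0345, -0.1034, +0.0000, +0.1034, +0.0517]
  T[4,:] = [-0.0357, -0.0357, -0.1071, -0.1071, +0.0000, -0.0893]
  T[5,:] = [+0.1042, -0.0833, -0.0625, +0.1042, -0.0208, +0.0000]
|eigenvalues of T|: 0.3415, 0.2828, 0.2828, 0.2250, 0.1542, 0.1542.
ρ(T) = max|λ| = 0.3415; 0.3415 < 1, so it converges for any x₀.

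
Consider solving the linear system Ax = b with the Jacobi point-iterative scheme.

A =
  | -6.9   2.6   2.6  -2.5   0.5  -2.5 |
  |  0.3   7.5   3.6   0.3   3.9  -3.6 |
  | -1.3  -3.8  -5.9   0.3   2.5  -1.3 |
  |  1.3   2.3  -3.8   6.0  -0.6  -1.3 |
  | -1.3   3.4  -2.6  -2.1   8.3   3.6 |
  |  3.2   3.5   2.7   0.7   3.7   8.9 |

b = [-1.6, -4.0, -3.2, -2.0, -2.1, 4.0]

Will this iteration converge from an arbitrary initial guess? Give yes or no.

no

Split A = D + L + U, D = diag(-6.9, 7.5, -5.9, 6, 8.3, 8.9).
Jacobi: T = -D⁻¹(L+U), T[3,1] = -(2.3)/(6) = -0.3833; T[3,3] = 0.
  T[0,:] = [+0.0000  +0.3768  +0.3768  -0.3623  +0.0725  -0.3623]
  T[1,:] = [-0.0400  +0.0000  -0.4800  -0.0400  -0.5200  +0.4800]
  T[2,:] = [-0.2203  -0.6441  +0.0000  +0.0508  +0.4237  -0.2203]
  T[3,:] = [-0.2167  -0.3833  +0.6333  +0.0000  +0.1000  +0.2167]
  T[4,:] = [+0.1566  -0.4096  +0.3133  +0.2530  +0.0000  -0.4337]
  T[5,:] = [-0.3596  -0.3933  -0.3034  -0.0787  -0.4157  +0.0000]
|eigenvalues of T|: 1.1506, 0.4877, 0.4877, 0.4665, 0.4665, 0.3839.
ρ = 1.1506; 1.1506 > 1 ⇒ diverges.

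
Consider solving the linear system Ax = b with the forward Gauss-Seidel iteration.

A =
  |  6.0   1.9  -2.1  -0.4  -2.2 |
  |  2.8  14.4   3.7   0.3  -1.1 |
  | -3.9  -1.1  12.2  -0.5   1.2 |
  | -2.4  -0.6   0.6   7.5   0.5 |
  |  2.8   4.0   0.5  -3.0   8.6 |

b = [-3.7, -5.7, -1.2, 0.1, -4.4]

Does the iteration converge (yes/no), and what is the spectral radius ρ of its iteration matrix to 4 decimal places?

Split A = D + L + U, D = diag(6, 14.4, 12.2, 7.5, 8.6).
Gauss-Seidel: T = -(D+L)⁻¹U, row 0 first, T[0,1] = -(1.9)/(6) = -0.3167; later rows by forward substitution.
  T[0,:] = [+0.0000  -0.3167  +0.3500  +0.0667  +0.3667]
  T[1,:] = [+0.0000  +0.0616  -0.3250  -0.0338  +0.0051]
  T[2,:] = [+0.0000  -0.0957  +0.0826  +0.0592  +0.0193]
  T[3,:] = [+0.0000  -0.0888  +0.0794  +0.0139  +0.0495]
  T[4,:] = [+0.0000  +0.0491  +0.0601  -0.0046  -0.1056]
eigenvalue magnitudes: 0.2825, 0.1182, 0.0868, 0.0250, 0.0000.
ρ(T) = max|λ| = 0.2825; 0.2825 < 1 ⇒ converges.

yes, ρ = 0.2825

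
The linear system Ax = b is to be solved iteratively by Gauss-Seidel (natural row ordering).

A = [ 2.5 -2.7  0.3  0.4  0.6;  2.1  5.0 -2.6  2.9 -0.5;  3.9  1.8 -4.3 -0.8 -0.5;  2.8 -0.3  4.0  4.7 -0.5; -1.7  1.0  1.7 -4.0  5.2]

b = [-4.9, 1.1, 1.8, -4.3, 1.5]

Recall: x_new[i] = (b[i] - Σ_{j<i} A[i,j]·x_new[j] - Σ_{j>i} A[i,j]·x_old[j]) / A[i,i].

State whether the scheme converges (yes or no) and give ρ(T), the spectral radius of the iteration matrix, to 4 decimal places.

no, ρ = 1.5101

Diagonal D = diag(2.5, 5, -4.3, 4.7, 5.2); L, U strict lower/upper.
Gauss-Seidel: T = -(D+L)⁻¹U, row 0 first, T[0,1] = -(-2.7)/(2.5) = +1.0800; later rows by forward substitution.
  T[0,:] = [+0.0000, +1.0800, -0.1200, -0.1600, -0.2400]
  T[1,:] = [+0.0000, -0.4536, +0.5704, -0.5128, +0.2008]
  T[2,:] = [+0.0000, +0.7897, +0.1299, -0.5458, -0.2499]
  T[3,:] = [+0.0000, -1.3444, -0.0027, +0.5271, +0.4749]
  T[4,:] = [+0.0000, -0.8520, -0.1935, +0.6302, +0.3299]
|roots of det(T-λI)|: 1.5101, 0.9796, 0.0510, 0.0481, 0.0000.
ρ(T) = max|λ| = 1.5101; 1.5101 > 1 ⇒ diverges.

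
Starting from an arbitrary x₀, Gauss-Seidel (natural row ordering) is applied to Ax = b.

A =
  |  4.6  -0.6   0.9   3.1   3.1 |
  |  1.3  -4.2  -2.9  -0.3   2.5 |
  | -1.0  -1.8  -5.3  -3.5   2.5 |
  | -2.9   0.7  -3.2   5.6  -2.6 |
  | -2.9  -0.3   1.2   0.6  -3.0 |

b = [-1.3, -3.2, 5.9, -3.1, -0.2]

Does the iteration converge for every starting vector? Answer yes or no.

Split A = D + L + U, D = diag(4.6, -4.2, -5.3, 5.6, -3).
T_GS = -(D+L)⁻¹U: row 0 first, T[0,3] = -(3.1)/(4.6) = -0.6739; later rows by forward substitution.
  T[0,:] = [+0.0000 +0.1304 -0.1957 -0.6739 -0.6739]
  T[1,:] = [+0.0000 +0.0404 -0.7510 -0.2800 +0.3866]
  T[2,:] = [+0.0000 -0.0383 +0.2920 -0.4381 +0.4675]
  T[3,:] = [+0.0000 +0.0406 +0.1594 -0.5643 +0.3341]
  T[4,:] = [+0.0000 -0.1373 +0.4129 +0.3913 +0.8666]
|eigenvalues of T|: 1.1374, 0.4300, 0.2728, 0.2001, 0.0000.
ρ = 1.1374; 1.1374 > 1, so it fails to converge.

no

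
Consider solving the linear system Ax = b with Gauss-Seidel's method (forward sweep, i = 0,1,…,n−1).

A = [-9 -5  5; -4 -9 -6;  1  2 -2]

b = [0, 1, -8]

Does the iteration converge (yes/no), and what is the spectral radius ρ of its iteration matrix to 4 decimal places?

Let D = diag(-9, -9, -2); L, U the strict triangles.
GS T = -(D+L)⁻¹U: row 0 first, T[0,2] = -(5)/(-9) = +0.5556; later rows by forward substitution.
  T[0,:] = [+0.0000  -0.5556  +0.5556]
  T[1,:] = [+0.0000  +0.2469  -0.9136]
  T[2,:] = [+0.0000  -0.0309  -0.6358]
|λ(T)| sorted: 0.6667, 0.2778, 0.0000.
ρ = 0.6667; 0.6667 < 1, so it converges for any x₀.

yes, ρ = 0.6667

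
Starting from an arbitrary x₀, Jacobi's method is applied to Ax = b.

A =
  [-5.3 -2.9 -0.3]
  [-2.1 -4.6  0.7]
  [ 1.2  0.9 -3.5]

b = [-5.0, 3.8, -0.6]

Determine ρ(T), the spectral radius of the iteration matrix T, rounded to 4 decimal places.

Write A = D+L+U with D = diag(-5.3, -4.6, -3.5).
Jacobi T = -D⁻¹(L+U): T[2,0] = -(1.2)/(-3.5) = +0.3429; T[2,2] = 0.
  T[0,:] = [+0.0000, -0.5472, -0.0566]
  T[1,:] = [-0.4565, +0.0000, +0.1522]
  T[2,:] = [+0.3429, +0.2571, +0.0000]
eigenvalue magnitudes: 0.5558, 0.4724, 0.0834.
ρ = 0.5558; 0.5558 < 1 ⇒ converges.

0.5558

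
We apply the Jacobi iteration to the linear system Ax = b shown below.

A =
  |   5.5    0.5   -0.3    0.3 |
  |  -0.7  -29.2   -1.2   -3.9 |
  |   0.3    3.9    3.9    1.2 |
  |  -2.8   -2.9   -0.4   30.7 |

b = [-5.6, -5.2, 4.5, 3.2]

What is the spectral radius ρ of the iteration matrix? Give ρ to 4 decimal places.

A = D + L + U where D = diag(5.5, -29.2, 3.9, 30.7).
T_J = -D⁻¹(L+U): T[0,3] = -(0.3)/(5.5) = -0.0545; T[0,0] = 0.
  T[0,:] = [+0.0000, -0.0909, +0.0545, -0.0545]
  T[1,:] = [-0.0240, +0.0000, -0.0411, -0.1336]
  T[2,:] = [-0.0769, -1.0000, +0.0000, -0.3077]
  T[3,:] = [+0.0912, +0.0945, +0.0130, +0.0000]
moduli |λ_i(T)| = 0.2210, 0.1535, 0.1449, 0.1449.
ρ(T) = max|λ| = 0.2210; 0.2210 < 1 ⇒ converges.

0.2210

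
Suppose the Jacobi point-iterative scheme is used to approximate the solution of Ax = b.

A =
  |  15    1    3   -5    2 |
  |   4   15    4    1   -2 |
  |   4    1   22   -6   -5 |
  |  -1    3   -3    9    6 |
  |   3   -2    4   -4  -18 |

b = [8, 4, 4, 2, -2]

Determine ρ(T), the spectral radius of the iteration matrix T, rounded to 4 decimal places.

Let D = diag(15, 15, 22, 9, -18); L, U the strict triangles.
Jacobi: T = -D⁻¹(L+U), T[2,4] = -(-5)/(22) = +0.2273; T[2,2] = 0.
  T[0,:] = [+0.0000 -0.0667 -0.2000 +0.3333 -0.1333]
  T[1,:] = [-0.2667 +0.0000 -0.2667 -0.0667 +0.1333]
  T[2,:] = [-0.1818 -0.0455 +0.0000 +0.2727 +0.2273]
  T[3,:] = [+0.1111 -0.3333 +0.3333 +0.0000 -0.6667]
  T[4,:] = [+0.1667 -0.1111 +0.2222 -0.2222 +0.0000]
|roots of det(T-λI)|: 0.6408, 0.3901, 0.2650, 0.2650, 0.2634.
ρ(T) = max|λ| = 0.6408; 0.6408 < 1 ⇒ converges.

0.6408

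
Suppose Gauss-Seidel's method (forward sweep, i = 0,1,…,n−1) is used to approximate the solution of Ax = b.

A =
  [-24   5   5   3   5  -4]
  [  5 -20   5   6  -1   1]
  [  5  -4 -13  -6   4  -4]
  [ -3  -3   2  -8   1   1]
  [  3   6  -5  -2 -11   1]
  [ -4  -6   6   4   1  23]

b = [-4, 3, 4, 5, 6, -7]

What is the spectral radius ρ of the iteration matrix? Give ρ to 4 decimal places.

Split A = D + L + U, D = diag(-24, -20, -13, -8, -11, 23).
Gauss-Seidel: T = -(D+L)⁻¹U, row 0 first, T[0,1] = -(5)/(-24) = +0.2083; later rows by forward substitution.
  T[0,:] = [+0.0000  +0.2083  +0.2083  +0.1250  +0.2083  -0.1667]
  T[1,:] = [+0.0000  +0.0521  +0.3021  +0.3313  +0.0021  +0.0083]
  T[2,:] = [+0.0000  +0.0641  -0.0128  -0.5154  +0.3872  -0.3744]
  T[3,:] = [+0.0000  -0.0816  -0.1946  -0.2999  +0.1429  +0.0908]
  T[4,:] = [+0.0000  +0.0709  +0.2628  +0.5036  -0.1440  +0.2037]
  T[5,:] = [+0.0000  +0.0442  +0.1408  +0.2729  -0.0828  +0.0462]
|eigenvalues of T|: 0.6731, 0.2999, 0.1097, 0.0579, 0.0371, 0.0000.
spectral radius ρ = 0.6731; 0.6731 < 1: convergent.

0.6731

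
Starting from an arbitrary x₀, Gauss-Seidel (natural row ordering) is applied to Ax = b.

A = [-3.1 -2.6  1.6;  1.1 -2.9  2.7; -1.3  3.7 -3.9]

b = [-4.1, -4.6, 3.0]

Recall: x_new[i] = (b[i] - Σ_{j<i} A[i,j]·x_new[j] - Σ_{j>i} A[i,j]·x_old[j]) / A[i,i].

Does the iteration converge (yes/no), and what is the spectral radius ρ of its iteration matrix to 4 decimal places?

A = D + L + U where D = diag(-3.1, -2.9, -3.9).
T_GS = -(D+L)⁻¹U: row 0 first, T[0,1] = -(-2.6)/(-3.1) = -0.8387; later rows by forward substitution.
  T[0,:] = [+0.0000, -0.8387, +0.5161]
  T[1,:] = [+0.0000, -0.3181, +1.1268]
  T[2,:] = [+0.0000, -0.0222, +0.8970]
|λ(T)| sorted: 0.8760, 0.2971, 0.0000.
ρ = 0.8760; 0.8760 < 1 ⇒ converges.

yes, ρ = 0.8760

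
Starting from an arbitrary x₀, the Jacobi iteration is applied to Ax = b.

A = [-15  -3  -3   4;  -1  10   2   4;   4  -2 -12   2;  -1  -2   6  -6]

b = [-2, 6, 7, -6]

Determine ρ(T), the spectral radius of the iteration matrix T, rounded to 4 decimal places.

0.7202

Diagonal D = diag(-15, 10, -12, -6); L, U strict lower/upper.
T_J = -D⁻¹(L+U): T[1,2] = -(2)/(10) = -0.2000; T[1,1] = 0.
  T[0,:] = [+0.0000 -0.2000 -0.2000 +0.2667]
  T[1,:] = [+0.1000 +0.0000 -0.2000 -0.4000]
  T[2,:] = [+0.3333 -0.1667 +0.0000 +0.1667]
  T[3,:] = [-0.1667 -0.3333 +1.0000 +0.0000]
moduli |λ_i(T)| = 0.7202, 0.4335, 0.4335, 0.3256.
ρ(T) = max|λ| = 0.7202; 0.7202 < 1 ⇒ converges.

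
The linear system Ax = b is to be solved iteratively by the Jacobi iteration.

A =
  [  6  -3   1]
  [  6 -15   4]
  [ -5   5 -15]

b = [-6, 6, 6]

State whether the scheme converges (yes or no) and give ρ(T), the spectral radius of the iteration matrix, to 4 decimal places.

yes, ρ = 0.6667

Write A = D+L+U with D = diag(6, -15, -15).
Jacobi: T = -D⁻¹(L+U), T[0,2] = -(1)/(6) = -0.1667; T[0,0] = 0.
  T[0,:] = [+0.0000 +0.5000 -0.1667]
  T[1,:] = [+0.4000 +0.0000 +0.2667]
  T[2,:] = [-0.3333 +0.3333 +0.0000]
moduli |λ_i(T)| = 0.6667, 0.4387, 0.2279.
spectral radius ρ = 0.6667; 0.6667 < 1 ⇒ converges.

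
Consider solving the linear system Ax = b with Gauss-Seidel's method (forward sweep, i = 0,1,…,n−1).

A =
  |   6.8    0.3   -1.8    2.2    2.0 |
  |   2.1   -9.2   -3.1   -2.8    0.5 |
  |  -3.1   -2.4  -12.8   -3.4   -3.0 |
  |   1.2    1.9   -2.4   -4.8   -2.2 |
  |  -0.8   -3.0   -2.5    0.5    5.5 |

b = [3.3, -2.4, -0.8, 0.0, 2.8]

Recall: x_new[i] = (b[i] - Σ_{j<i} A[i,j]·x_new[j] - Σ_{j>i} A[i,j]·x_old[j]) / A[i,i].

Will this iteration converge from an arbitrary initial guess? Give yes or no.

yes

Diagonal D = diag(6.8, -9.2, -12.8, -4.8, 5.5); L, U strict lower/upper.
T_GS = -(D+L)⁻¹U: row 0 first, T[0,3] = -(2.2)/(6.8) = -0.3235; later rows by forward substitution.
  T[0,:] = [+0.0000, -0.0441, +0.2647, -0.3235, -0.2941]
  T[1,:] = [+0.0000, -0.0101, -0.2765, -0.3782, -0.0128]
  T[2,:] = [+0.0000, +0.0126, -0.0123, -0.1164, -0.1607]
  T[3,:] = [+0.0000, -0.0213, -0.0372, -0.1724, -0.4566]
  T[4,:] = [+0.0000, -0.0043, -0.1145, -0.2906, -0.0813]
|eigenvalues of T|: 0.5452, 0.2509, 0.0439, 0.0439, 0.0000.
ρ = 0.5452; 0.5452 < 1 ⇒ converges.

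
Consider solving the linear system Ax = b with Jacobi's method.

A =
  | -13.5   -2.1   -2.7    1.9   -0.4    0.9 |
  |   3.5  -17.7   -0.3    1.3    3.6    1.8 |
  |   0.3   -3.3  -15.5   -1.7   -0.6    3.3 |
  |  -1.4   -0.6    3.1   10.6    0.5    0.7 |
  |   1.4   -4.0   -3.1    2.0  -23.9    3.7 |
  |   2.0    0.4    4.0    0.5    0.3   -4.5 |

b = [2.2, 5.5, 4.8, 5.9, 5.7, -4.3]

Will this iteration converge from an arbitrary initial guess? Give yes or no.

Let D = diag(-13.5, -17.7, -15.5, 10.6, -23.9, -4.5); L, U the strict triangles.
Jacobi T = -D⁻¹(L+U): T[4,5] = -(3.7)/(-23.9) = +0.1548; T[4,4] = 0.
  T[0,:] = [+0.0000, -0.1556, -0.2000, +0.1407, -0.0296, +0.0667]
  T[1,:] = [+0.1977, +0.0000, -0.0169, +0.0734, +0.2034, +0.1017]
  T[2,:] = [+0.0194, -0.2129, +0.0000, -0.1097, -0.0387, +0.2129]
  T[3,:] = [+0.1321, +0.0566, -0.2925, +0.0000, -0.0472, -0.0660]
  T[4,:] = [+0.0586, -0.1674, -0.1297, +0.0837, +0.0000, +0.1548]
  T[5,:] = [+0.4444, +0.0889, +0.8889, +0.1111, +0.0667, +0.0000]
|eigenvalues of T|: 0.5241, 0.4159, 0.2419, 0.2419, 0.1346, 0.0544.
spectral radius ρ = 0.5241; 0.5241 < 1 ⇒ converges.

yes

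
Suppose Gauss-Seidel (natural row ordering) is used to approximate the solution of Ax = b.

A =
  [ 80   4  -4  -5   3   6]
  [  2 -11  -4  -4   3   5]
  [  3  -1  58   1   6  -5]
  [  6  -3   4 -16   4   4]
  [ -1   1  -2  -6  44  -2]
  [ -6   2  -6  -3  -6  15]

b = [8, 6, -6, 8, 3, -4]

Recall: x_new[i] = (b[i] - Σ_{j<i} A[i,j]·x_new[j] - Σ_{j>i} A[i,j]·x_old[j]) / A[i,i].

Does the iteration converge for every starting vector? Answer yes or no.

yes

Diagonal D = diag(80, -11, 58, -16, 44, 15); L, U strict lower/upper.
GS T = -(D+L)⁻¹U: row 0 first, T[0,4] = -(3)/(80) = -0.0375; later rows by forward substitution.
  T[0,:] = [+0.0000 -0.0500 +0.0500 +0.0625 -0.0375 -0.0750]
  T[1,:] = [+0.0000 -0.0091 -0.3545 -0.3523 +0.2659 +0.4409]
  T[2,:] = [+0.0000 +0.0024 -0.0087 -0.0265 -0.0969 +0.0977]
  T[3,:] = [+0.0000 -0.0164 +0.0831 +0.0829 +0.1618 +0.1636]
  T[4,:] = [+0.0000 -0.0031 +0.0201 +0.0195 +0.0108 +0.0605]
  T[5,:] = [+0.0000 -0.0223 +0.0885 +0.0857 -0.0525 +0.0072]
|λ(T)| sorted: 0.1932, 0.1033, 0.1033, 0.0336, 0.0206, 0.0000.
ρ(T) = max|λ| = 0.1932; 0.1932 < 1: convergent.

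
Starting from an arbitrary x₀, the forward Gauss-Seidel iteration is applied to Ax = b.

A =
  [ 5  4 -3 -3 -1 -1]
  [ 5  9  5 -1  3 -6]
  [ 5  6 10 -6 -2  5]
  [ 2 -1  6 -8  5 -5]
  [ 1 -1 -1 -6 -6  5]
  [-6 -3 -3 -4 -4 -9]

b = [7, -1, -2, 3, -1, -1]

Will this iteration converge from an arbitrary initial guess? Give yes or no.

Diagonal D = diag(5, 9, 10, -8, -6, -9); L, U strict lower/upper.
GS T = -(D+L)⁻¹U: row 0 first, T[0,2] = -(-3)/(5) = +0.6000; later rows by forward substitution.
  T[0,:] = [+0.0000, -0.8000, +0.6000, +0.6000, +0.2000, +0.2000]
  T[1,:] = [+0.0000, +0.4444, -0.8889, -0.2222, -0.4444, +0.5556]
  T[2,:] = [+0.0000, +0.1333, +0.2333, +0.4333, +0.3667, -0.9333]
  T[3,:] = [+0.0000, -0.1556, +0.4361, +0.5028, +1.0056, -1.3444]
  T[4,:] = [+0.0000, -0.0741, -0.2269, -0.4380, -0.9593, +2.2741]
  T[5,:] = [+0.0000, +0.4428, -0.2745, -0.4992, -0.1280, -0.4206]
moduli |λ_i(T)| = 1.4164, 0.9717, 0.4734, 0.4734, 0.3001, 0.0000.
spectral radius ρ = 1.4164; 1.4164 > 1: divergent.

no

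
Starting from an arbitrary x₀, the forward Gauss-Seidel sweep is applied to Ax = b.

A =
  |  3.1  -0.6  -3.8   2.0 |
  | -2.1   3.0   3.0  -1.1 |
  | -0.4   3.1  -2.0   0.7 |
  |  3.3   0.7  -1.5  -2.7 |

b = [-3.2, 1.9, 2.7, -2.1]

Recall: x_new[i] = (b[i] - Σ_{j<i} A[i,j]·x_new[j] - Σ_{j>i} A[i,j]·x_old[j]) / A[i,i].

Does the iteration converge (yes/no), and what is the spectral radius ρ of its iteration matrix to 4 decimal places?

no, ρ = 1.5543

Write A = D+L+U with D = diag(3.1, 3, -2, -2.7).
T_GS = -(D+L)⁻¹U: row 0 first, T[0,2] = -(-3.8)/(3.1) = +1.2258; later rows by forward substitution.
  T[0,:] = [+0.0000 +0.1935 +1.2258 -0.6452]
  T[1,:] = [+0.0000 +0.1355 -0.1419 -0.0849]
  T[2,:] = [+0.0000 +0.1713 -0.4652 +0.3474]
  T[3,:] = [+0.0000 +0.1765 +1.7198 -1.0035]
|λ(T)| sorted: 1.5543, 0.2308, 0.2308, 0.0000.
spectral radius ρ = 1.5543; 1.5543 > 1: divergent.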